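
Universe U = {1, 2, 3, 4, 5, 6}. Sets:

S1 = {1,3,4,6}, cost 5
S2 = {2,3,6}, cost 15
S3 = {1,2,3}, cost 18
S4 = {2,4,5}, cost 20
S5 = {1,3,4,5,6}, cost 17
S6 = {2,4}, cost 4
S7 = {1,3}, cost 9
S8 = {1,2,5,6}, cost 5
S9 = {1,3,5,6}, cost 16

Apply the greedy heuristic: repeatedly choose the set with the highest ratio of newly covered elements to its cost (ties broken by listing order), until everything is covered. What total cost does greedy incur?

Pick 1: S1 adds 4 new (1, 3, 4, 6) at cost 5 (ratio 4/5).
Pick 2: S8 adds 2 new (2, 5) at cost 5 (ratio 2/5).
Greedy total cost: 5 + 5 = 10.

10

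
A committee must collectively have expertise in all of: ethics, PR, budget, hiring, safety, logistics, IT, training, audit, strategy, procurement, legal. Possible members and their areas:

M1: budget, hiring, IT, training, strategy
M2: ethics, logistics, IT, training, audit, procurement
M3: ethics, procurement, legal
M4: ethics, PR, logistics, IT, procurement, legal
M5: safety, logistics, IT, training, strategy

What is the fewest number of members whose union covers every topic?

M1, M2, M4, M5 together cover {ethics, PR, budget, hiring, safety, logistics, IT, training, audit, strategy, procurement, legal} — every topic.
No 3 of the 5 members cover everything (all 10 triples fall short), so 4 is minimum.

4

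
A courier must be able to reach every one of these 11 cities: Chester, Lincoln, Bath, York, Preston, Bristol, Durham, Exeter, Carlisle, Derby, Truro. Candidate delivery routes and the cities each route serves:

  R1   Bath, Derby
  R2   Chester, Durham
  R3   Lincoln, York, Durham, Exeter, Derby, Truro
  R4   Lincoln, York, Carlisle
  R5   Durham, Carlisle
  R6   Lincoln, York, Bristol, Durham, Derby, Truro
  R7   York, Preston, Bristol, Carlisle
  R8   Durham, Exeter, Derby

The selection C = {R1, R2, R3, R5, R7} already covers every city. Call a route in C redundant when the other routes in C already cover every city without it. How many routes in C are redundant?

Drop R1: Bath uncovered — not redundant.
Drop R2: Chester uncovered — not redundant.
Drop R3: Lincoln, Exeter, Truro uncovered — not redundant.
Drop R5: the rest still cover every city — redundant.
Drop R7: Preston, Bristol uncovered — not redundant.
1 redundant: R5.

1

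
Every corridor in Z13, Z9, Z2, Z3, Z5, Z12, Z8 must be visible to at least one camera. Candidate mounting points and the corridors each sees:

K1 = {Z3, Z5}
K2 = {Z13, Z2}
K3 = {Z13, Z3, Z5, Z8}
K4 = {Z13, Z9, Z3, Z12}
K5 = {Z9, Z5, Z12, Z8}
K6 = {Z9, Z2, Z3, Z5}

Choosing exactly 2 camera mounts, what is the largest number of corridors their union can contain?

Choosing K2, K5 covers {Z13, Z9, Z2, Z5, Z12, Z8} — 6 corridors.
No choice of 2 camera mounts does better; here Z3 is left uncovered.

6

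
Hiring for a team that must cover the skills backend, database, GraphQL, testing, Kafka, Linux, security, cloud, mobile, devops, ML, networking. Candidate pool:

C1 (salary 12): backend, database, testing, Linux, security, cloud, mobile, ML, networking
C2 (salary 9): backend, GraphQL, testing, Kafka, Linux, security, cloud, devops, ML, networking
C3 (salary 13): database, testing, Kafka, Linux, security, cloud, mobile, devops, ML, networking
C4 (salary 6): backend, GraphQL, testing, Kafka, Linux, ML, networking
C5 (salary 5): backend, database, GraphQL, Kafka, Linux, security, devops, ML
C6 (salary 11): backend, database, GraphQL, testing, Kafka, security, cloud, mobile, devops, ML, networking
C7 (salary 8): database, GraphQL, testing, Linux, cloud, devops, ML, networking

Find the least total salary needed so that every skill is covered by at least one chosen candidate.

16

C5, C6 cover every skill at salary 5 + 11 = 16.
Any cover uses at least 2 candidates; among all covering selections none totals below 16.
Greedy by coverage-per-salary would pick C5, C7, C6 for 24 — worse than the optimum 16.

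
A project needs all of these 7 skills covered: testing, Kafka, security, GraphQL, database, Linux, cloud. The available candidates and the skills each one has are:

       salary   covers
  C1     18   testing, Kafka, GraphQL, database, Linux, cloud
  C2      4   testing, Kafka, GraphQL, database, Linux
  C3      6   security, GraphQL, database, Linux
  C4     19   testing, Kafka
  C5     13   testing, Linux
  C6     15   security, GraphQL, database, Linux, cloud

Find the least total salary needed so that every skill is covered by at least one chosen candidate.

C2, C6 cover every skill at salary 4 + 15 = 19.
Any cover uses at least 2 candidates; among all covering selections none totals below 19.

19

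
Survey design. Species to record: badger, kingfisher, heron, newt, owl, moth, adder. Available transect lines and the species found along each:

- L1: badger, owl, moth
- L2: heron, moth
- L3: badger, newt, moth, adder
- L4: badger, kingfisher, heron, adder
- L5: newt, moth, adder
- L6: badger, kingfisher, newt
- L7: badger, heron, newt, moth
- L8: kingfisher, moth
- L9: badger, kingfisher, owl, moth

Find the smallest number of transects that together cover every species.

3

L1, L3, L4 together cover {badger, kingfisher, heron, newt, owl, moth, adder} — every species.
No 2 of the 9 transects cover everything (all 36 pairs fall short), so 3 is minimum.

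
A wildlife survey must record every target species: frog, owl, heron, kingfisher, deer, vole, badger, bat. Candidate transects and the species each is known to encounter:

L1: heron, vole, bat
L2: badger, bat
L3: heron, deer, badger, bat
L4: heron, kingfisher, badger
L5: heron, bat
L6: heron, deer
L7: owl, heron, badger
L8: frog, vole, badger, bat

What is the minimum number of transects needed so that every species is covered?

4

L3, L4, L7, L8 together cover {frog, owl, heron, kingfisher, deer, vole, badger, bat} — every species.
No 3 of the 8 transects cover everything (all 56 triples fall short), so 4 is minimum.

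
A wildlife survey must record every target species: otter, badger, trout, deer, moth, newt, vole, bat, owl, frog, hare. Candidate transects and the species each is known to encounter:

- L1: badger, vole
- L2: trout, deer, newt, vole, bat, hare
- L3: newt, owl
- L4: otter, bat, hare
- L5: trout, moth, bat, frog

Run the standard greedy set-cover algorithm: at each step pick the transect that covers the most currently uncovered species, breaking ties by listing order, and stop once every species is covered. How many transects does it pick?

Pick 1: L2 covers 6 new species (trout, deer, newt, vole, bat, hare).
Pick 2: L5 covers 2 new species (moth, frog).
Pick 3: L1 covers 1 new species (badger).
Pick 4: L3 covers 1 new species (owl).
Pick 5: L4 covers 1 new species (otter).
Greedy uses 5 transects.

5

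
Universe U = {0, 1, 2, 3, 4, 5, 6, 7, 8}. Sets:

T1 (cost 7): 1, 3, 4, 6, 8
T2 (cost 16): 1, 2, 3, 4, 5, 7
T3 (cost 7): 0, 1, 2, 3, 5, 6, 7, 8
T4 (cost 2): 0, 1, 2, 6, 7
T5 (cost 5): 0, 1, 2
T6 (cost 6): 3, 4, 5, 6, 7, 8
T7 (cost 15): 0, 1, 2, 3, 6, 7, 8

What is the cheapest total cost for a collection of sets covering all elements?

T4, T6 cover every element at cost 2 + 6 = 8.
Any cover uses at least 2 sets; among all covering selections none totals below 8.

8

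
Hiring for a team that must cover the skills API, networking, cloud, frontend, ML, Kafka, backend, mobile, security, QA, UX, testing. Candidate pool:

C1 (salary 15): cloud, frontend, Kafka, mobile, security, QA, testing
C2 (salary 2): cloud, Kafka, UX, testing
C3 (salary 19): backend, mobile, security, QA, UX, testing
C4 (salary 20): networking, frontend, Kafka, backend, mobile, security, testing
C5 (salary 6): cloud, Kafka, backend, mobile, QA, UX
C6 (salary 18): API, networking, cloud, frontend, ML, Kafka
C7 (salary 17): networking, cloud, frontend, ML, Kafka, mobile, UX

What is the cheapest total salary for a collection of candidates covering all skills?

C3, C6 cover every skill at salary 19 + 18 = 37.
Any cover uses at least 2 candidates; among all covering selections none totals below 37.
Greedy by coverage-per-salary would pick C2, C5, C6, C1 for 41 — worse than the optimum 37.

37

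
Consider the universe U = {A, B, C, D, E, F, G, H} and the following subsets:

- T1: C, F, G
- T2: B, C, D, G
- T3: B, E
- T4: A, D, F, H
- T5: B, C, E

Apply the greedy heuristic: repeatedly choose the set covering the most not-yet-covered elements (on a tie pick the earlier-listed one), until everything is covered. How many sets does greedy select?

Pick 1: T2 covers 4 new elements (B, C, D, G).
Pick 2: T4 covers 3 new elements (A, F, H).
Pick 3: T3 covers 1 new elements (E).
Greedy uses 3 sets.

3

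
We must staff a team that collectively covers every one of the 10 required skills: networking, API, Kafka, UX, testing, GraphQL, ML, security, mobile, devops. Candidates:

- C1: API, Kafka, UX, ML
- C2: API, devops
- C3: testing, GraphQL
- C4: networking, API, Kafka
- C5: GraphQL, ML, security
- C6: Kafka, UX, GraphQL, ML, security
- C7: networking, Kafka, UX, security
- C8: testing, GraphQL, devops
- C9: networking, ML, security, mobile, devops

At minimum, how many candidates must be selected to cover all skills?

3

C1, C3, C9 together cover {networking, API, Kafka, UX, testing, GraphQL, ML, security, mobile, devops} — every skill.
No 2 of the 9 candidates cover everything (all 36 pairs fall short), so 3 is minimum.
Greedy (largest uncovered first) would take C6, C9, C1, C3 — 4 candidates — but 3 suffice.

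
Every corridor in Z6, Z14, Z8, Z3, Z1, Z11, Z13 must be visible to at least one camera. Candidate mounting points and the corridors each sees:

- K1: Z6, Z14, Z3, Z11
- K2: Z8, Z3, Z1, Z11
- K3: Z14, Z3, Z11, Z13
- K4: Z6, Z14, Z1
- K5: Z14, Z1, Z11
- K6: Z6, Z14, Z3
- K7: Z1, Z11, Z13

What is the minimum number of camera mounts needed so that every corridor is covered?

3

K1, K2, K3 together cover {Z6, Z14, Z8, Z3, Z1, Z11, Z13} — every corridor.
No 2 of the 7 camera mounts cover everything (all 21 pairs fall short), so 3 is minimum.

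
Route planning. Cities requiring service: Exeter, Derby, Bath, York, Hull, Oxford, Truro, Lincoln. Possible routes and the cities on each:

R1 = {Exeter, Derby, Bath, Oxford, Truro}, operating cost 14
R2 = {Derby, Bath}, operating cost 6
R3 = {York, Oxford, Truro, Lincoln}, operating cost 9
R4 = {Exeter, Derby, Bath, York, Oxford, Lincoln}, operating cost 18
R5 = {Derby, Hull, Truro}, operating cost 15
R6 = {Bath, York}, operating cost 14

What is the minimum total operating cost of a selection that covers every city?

R4, R5 cover every city at operating cost 18 + 15 = 33.
Any cover uses at least 2 routes; among all covering selections none totals below 33.
Greedy by coverage-per-operating cost would pick R3, R2, R1, R5 for 44 — worse than the optimum 33.

33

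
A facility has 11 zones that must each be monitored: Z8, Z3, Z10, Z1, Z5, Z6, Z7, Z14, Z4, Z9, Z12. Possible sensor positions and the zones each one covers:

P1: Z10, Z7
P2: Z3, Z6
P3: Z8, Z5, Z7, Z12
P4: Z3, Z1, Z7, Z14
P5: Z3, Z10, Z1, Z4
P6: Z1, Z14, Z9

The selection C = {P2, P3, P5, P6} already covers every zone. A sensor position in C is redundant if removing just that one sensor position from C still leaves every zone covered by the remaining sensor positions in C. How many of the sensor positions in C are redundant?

0

Drop P2: Z6 uncovered — not redundant.
Drop P3: Z8, Z5, Z7, Z12 uncovered — not redundant.
Drop P5: Z10, Z4 uncovered — not redundant.
Drop P6: Z14, Z9 uncovered — not redundant.
None of the sensor positions in C is redundant.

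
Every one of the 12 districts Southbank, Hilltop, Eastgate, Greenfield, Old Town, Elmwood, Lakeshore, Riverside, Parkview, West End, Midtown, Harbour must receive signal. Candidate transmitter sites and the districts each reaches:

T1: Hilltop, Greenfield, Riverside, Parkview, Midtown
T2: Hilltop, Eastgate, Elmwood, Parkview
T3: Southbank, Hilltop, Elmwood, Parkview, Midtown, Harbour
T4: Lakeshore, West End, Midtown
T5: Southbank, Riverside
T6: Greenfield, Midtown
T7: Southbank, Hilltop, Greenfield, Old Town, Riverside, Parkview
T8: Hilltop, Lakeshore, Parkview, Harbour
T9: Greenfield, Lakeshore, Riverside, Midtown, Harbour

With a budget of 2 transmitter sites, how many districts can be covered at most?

Choosing T2, T9 covers {Hilltop, Eastgate, Greenfield, Elmwood, Lakeshore, Riverside, Parkview, Midtown, Harbour} — 9 districts.
No choice of 2 transmitter sites does better; here Southbank, Old Town, West End are left uncovered.

9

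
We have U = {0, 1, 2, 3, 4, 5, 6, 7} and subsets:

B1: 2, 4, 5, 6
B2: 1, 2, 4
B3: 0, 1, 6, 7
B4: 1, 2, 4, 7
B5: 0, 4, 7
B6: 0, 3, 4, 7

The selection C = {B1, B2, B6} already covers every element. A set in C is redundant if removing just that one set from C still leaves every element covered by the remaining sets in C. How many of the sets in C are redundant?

Drop B1: 5, 6 uncovered — not redundant.
Drop B2: 1 uncovered — not redundant.
Drop B6: 0, 3, 7 uncovered — not redundant.
None of the sets in C is redundant.

0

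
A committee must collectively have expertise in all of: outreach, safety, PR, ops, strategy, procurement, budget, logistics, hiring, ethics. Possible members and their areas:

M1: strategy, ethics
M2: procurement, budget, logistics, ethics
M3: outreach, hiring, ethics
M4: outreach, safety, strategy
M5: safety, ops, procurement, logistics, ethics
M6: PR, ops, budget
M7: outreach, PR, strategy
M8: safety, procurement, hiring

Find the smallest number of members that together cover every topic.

4

M1, M3, M5, M6 together cover {outreach, safety, PR, ops, strategy, procurement, budget, logistics, hiring, ethics} — every topic.
No 3 of the 8 members cover everything (all 56 triples fall short), so 4 is minimum.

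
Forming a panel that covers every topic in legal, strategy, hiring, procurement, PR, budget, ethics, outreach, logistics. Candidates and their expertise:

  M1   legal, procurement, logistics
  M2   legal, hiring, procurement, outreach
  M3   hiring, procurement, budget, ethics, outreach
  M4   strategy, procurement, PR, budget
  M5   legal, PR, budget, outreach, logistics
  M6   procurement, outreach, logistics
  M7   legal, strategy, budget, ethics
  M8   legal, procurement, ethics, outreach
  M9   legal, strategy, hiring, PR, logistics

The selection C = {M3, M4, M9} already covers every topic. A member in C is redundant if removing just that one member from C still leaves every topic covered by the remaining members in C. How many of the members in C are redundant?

1

Drop M3: ethics, outreach uncovered — not redundant.
Drop M4: the rest still cover every topic — redundant.
Drop M9: legal, logistics uncovered — not redundant.
1 redundant: M4.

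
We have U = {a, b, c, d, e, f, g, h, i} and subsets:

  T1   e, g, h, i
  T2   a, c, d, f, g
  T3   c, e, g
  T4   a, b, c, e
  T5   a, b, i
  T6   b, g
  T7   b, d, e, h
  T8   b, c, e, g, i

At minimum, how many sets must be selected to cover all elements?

3

T1, T2, T4 together cover {a, b, c, d, e, f, g, h, i} — every element.
No 2 of the 8 sets cover everything (all 28 pairs fall short), so 3 is minimum.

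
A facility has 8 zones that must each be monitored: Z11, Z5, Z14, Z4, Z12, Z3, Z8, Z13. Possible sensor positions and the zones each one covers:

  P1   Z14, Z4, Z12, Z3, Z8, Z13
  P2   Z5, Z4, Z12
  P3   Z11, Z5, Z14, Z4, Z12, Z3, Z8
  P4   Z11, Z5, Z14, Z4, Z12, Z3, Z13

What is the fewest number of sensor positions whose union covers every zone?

2

P1, P3 together cover {Z11, Z5, Z14, Z4, Z12, Z3, Z8, Z13} — every zone.
No single sensor position contains all 8 zones, so 2 is optimal.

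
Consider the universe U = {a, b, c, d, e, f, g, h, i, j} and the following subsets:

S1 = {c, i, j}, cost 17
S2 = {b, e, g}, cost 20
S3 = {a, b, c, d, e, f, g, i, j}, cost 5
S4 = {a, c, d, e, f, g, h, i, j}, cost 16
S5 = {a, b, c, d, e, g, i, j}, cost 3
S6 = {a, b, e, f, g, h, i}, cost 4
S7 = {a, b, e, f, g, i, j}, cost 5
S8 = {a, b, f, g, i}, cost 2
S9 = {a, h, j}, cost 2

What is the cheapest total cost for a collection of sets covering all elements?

S3, S9 cover every element at cost 5 + 2 = 7.
Any cover uses at least 2 sets; among all covering selections none totals below 7.

7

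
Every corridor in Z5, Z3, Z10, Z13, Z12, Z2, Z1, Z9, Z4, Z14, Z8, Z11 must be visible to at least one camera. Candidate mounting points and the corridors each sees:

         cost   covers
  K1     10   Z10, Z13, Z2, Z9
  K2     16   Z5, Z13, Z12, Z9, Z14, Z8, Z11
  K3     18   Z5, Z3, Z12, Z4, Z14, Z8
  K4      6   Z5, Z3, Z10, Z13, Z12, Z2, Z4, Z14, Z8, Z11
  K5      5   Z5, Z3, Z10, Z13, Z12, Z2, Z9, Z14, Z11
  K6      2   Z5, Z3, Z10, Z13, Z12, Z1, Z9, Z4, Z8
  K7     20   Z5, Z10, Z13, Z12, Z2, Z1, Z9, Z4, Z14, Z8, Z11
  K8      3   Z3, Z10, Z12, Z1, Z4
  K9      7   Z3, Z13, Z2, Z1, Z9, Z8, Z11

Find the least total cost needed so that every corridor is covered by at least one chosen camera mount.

7

K5, K6 cover every corridor at cost 5 + 2 = 7.
Any cover uses at least 2 camera mounts; among all covering selections none totals below 7.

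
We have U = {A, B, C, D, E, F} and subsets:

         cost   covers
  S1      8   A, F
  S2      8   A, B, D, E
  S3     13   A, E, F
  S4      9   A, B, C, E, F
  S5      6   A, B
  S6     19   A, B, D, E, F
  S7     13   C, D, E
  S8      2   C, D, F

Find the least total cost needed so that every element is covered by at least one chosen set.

S2, S8 cover every element at cost 8 + 2 = 10.
Any cover uses at least 2 sets; among all covering selections none totals below 10.

10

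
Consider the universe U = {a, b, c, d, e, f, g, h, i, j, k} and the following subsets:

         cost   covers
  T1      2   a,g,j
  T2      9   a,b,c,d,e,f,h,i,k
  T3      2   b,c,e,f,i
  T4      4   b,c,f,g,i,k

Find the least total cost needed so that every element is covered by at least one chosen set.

11

T1, T2 cover every element at cost 2 + 9 = 11.
Any cover uses at least 2 sets; among all covering selections none totals below 11.
Greedy by coverage-per-cost would pick T3, T1, T2 for 13 — worse than the optimum 11.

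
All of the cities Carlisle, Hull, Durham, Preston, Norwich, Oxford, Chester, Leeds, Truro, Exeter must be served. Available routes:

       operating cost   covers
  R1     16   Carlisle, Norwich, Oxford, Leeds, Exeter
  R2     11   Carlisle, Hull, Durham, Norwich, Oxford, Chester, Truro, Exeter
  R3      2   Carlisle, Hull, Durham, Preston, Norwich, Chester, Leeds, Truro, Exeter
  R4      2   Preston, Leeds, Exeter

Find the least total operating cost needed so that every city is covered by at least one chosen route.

13

R2, R3 cover every city at operating cost 11 + 2 = 13.
Any cover uses at least 2 routes; among all covering selections none totals below 13.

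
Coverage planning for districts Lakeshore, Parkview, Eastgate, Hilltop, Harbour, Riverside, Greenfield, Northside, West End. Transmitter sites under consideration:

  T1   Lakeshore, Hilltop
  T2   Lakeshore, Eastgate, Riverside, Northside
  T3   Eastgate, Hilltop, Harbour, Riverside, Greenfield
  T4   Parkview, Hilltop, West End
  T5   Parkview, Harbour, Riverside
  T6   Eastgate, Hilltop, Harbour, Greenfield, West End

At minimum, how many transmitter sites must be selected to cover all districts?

3

T2, T3, T4 together cover {Lakeshore, Parkview, Eastgate, Hilltop, Harbour, Riverside, Greenfield, Northside, West End} — every district.
No 2 of the 6 transmitter sites cover everything (all 15 pairs fall short), so 3 is minimum.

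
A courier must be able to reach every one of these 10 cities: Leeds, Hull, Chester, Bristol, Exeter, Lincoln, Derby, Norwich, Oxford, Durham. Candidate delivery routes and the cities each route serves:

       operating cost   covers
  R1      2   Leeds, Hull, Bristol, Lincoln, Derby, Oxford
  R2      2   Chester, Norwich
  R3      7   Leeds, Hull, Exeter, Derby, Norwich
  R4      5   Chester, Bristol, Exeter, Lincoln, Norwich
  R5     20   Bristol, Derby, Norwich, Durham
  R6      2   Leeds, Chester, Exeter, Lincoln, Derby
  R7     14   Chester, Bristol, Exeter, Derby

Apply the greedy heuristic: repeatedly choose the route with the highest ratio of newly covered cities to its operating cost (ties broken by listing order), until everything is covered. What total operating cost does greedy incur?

Pick 1: R1 adds 6 new (Leeds, Hull, Bristol, Lincoln, Derby, Oxford) at operating cost 2 (ratio 6/2).
Pick 2: R2 adds 2 new (Chester, Norwich) at operating cost 2 (ratio 2/2).
Pick 3: R6 adds 1 new (Exeter) at operating cost 2 (ratio 1/2).
Pick 4: R5 adds 1 new (Durham) at operating cost 20 (ratio 1/20).
Greedy total operating cost: 2 + 2 + 2 + 20 = 26. (The true optimum is 24, so greedy overshoots here.)

26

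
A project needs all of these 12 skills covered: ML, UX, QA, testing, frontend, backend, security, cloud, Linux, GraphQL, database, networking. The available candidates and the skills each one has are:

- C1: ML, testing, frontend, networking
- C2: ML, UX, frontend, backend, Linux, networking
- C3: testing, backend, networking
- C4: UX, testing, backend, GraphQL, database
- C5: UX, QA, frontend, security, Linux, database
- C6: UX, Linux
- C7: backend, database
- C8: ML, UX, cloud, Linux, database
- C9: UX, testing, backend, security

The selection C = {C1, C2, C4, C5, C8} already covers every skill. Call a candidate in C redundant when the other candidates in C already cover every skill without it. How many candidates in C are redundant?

Drop C1: the rest still cover every skill — redundant.
Drop C2: the rest still cover every skill — redundant.
Drop C4: GraphQL uncovered — not redundant.
Drop C5: QA, security uncovered — not redundant.
Drop C8: cloud uncovered — not redundant.
2 redundant: C1, C2.

2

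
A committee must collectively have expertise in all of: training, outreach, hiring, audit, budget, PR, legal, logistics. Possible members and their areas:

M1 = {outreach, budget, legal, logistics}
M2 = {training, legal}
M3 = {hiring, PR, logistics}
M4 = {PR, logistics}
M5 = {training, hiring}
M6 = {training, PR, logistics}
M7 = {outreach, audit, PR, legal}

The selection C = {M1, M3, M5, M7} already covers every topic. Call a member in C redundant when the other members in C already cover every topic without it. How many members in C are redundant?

1

Drop M1: budget uncovered — not redundant.
Drop M3: the rest still cover every topic — redundant.
Drop M5: training uncovered — not redundant.
Drop M7: audit uncovered — not redundant.
1 redundant: M3.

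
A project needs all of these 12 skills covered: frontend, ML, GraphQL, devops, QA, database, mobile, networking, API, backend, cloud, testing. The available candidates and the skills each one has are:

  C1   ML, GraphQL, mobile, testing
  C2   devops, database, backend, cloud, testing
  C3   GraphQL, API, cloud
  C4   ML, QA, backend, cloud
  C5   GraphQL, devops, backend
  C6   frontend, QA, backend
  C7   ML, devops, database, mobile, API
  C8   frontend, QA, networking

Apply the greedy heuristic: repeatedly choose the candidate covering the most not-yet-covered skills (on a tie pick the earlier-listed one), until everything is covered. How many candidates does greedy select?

Pick 1: C2 covers 5 new skills (devops, database, backend, cloud, testing).
Pick 2: C1 covers 3 new skills (ML, GraphQL, mobile).
Pick 3: C8 covers 3 new skills (frontend, QA, networking).
Pick 4: C3 covers 1 new skills (API).
Greedy uses 4 candidates.

4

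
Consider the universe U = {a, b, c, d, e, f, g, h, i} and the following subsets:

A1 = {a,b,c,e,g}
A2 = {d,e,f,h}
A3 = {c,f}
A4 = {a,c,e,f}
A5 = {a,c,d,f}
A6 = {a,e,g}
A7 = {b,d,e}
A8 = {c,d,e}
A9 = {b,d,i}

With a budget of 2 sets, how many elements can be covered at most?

8

Choosing A1, A2 covers {a, b, c, d, e, f, g, h} — 8 elements.
No choice of 2 sets does better; here i is left uncovered.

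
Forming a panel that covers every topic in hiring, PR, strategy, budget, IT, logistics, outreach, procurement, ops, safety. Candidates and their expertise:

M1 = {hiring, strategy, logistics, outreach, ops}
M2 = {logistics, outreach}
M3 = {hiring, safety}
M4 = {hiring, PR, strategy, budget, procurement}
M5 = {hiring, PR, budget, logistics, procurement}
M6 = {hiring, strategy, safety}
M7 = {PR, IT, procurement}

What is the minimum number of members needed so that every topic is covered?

M1, M3, M4, M7 together cover {hiring, PR, strategy, budget, IT, logistics, outreach, procurement, ops, safety} — every topic.
No 3 of the 7 members cover everything (all 35 triples fall short), so 4 is minimum.

4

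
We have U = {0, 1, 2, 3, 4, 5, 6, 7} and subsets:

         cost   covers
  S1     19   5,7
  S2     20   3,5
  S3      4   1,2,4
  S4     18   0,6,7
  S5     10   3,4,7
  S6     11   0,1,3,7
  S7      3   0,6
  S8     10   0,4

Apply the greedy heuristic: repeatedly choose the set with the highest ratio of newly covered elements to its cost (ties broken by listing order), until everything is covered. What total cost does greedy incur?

36

Pick 1: S3 adds 3 new (1, 2, 4) at cost 4 (ratio 3/4).
Pick 2: S7 adds 2 new (0, 6) at cost 3 (ratio 2/3).
Pick 3: S5 adds 2 new (3, 7) at cost 10 (ratio 2/10).
Pick 4: S1 adds 1 new (5) at cost 19 (ratio 1/19).
Greedy total cost: 4 + 3 + 10 + 19 = 36.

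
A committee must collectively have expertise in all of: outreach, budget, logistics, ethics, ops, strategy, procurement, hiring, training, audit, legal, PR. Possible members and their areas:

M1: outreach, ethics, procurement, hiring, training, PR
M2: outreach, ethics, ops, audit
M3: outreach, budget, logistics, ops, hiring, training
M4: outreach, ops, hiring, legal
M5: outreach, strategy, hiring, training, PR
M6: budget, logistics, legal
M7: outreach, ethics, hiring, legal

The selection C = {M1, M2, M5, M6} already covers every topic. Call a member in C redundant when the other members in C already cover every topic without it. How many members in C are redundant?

0

Drop M1: procurement uncovered — not redundant.
Drop M2: ops, audit uncovered — not redundant.
Drop M5: strategy uncovered — not redundant.
Drop M6: budget, logistics, legal uncovered — not redundant.
None of the members in C is redundant.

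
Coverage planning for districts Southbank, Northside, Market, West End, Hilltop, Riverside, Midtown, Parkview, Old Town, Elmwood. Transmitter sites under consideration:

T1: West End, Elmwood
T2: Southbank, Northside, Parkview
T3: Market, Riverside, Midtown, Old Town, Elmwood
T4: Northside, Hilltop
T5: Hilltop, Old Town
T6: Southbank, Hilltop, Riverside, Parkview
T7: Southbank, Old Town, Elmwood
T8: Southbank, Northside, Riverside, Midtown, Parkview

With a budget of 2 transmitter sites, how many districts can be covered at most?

Choosing T2, T3 covers {Southbank, Northside, Market, Riverside, Midtown, Parkview, Old Town, Elmwood} — 8 districts.
No choice of 2 transmitter sites does better; here West End, Hilltop are left uncovered.

8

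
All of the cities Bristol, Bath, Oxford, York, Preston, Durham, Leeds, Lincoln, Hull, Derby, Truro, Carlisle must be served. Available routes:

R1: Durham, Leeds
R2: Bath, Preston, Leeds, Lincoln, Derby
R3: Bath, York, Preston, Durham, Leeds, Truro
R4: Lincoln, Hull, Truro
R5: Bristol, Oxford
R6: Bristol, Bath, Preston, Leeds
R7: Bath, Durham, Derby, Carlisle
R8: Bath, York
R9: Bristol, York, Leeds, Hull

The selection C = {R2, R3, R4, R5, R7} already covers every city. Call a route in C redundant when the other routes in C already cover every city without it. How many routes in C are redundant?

Drop R2: the rest still cover every city — redundant.
Drop R3: York uncovered — not redundant.
Drop R4: Hull uncovered — not redundant.
Drop R5: Bristol, Oxford uncovered — not redundant.
Drop R7: Carlisle uncovered — not redundant.
1 redundant: R2.

1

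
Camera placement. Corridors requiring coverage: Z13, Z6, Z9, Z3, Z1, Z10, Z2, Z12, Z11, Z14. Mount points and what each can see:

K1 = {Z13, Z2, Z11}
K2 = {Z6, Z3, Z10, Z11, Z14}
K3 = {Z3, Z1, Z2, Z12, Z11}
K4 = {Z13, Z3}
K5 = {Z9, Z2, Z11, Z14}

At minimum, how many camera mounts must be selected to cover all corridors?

K1, K2, K3, K5 together cover {Z13, Z6, Z9, Z3, Z1, Z10, Z2, Z12, Z11, Z14} — every corridor.
No 3 of the 5 camera mounts cover everything (all 10 triples fall short), so 4 is minimum.

4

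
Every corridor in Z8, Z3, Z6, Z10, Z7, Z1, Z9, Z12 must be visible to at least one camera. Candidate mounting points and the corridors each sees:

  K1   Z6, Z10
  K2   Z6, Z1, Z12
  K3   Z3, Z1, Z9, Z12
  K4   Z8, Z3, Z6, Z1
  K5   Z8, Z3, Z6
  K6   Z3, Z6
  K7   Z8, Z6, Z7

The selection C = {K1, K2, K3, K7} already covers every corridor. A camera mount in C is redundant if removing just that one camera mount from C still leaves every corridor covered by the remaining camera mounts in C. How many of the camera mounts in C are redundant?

Drop K1: Z10 uncovered — not redundant.
Drop K2: the rest still cover every corridor — redundant.
Drop K3: Z3, Z9 uncovered — not redundant.
Drop K7: Z8, Z7 uncovered — not redundant.
1 redundant: K2.

1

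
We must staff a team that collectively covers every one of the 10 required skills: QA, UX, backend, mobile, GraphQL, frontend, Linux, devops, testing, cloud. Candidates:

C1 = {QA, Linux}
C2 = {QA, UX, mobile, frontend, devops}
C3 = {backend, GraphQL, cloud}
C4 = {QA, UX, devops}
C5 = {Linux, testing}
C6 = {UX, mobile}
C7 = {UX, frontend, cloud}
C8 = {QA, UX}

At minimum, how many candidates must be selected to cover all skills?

3

C2, C3, C5 together cover {QA, UX, backend, mobile, GraphQL, frontend, Linux, devops, testing, cloud} — every skill.
No 2 of the 8 candidates cover everything (all 28 pairs fall short), so 3 is minimum.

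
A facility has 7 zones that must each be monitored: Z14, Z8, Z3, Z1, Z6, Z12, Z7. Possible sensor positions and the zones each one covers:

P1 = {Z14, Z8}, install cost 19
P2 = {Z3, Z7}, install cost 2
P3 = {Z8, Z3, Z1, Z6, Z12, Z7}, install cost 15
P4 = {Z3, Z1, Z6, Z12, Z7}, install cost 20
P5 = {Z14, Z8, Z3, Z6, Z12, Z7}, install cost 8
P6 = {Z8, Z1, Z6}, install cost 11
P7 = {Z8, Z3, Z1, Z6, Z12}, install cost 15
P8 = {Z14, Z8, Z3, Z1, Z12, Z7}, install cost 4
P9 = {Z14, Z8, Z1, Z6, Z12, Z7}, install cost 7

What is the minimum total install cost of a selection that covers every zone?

9

P2, P9 cover every zone at install cost 2 + 7 = 9.
Any cover uses at least 2 sensor positions; among all covering selections none totals below 9.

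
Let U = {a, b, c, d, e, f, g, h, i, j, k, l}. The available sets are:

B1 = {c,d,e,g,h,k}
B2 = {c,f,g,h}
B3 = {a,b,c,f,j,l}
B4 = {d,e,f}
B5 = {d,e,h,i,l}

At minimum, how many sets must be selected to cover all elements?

B1, B3, B5 together cover {a, b, c, d, e, f, g, h, i, j, k, l} — every element.
No 2 of the 5 sets cover everything (all 10 pairs fall short), so 3 is minimum.

3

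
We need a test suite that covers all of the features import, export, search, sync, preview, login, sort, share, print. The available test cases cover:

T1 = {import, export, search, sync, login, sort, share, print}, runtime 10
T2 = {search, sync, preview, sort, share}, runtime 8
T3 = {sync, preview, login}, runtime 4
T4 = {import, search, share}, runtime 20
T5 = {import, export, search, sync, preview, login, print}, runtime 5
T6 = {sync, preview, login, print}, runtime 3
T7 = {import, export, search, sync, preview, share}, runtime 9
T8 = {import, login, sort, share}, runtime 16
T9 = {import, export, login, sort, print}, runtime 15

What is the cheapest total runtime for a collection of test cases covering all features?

T1, T6 cover every feature at runtime 10 + 3 = 13.
Any cover uses at least 2 test cases; among all covering selections none totals below 13.

13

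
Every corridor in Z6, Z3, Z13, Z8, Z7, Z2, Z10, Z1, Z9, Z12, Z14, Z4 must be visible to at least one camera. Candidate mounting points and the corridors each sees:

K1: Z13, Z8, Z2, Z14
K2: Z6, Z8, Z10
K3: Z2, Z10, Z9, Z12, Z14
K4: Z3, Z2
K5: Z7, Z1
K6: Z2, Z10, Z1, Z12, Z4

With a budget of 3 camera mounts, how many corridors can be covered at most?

9

Choosing K1, K2, K6 covers {Z6, Z13, Z8, Z2, Z10, Z1, Z12, Z14, Z4} — 9 corridors.
No choice of 3 camera mounts does better; here Z3, Z7, Z9 are left uncovered.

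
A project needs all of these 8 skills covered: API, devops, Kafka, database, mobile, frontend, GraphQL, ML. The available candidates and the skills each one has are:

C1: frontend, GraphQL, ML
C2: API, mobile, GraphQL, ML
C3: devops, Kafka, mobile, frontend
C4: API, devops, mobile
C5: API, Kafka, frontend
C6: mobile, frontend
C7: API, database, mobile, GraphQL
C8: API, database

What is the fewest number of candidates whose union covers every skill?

3

C1, C3, C7 together cover {API, devops, Kafka, database, mobile, frontend, GraphQL, ML} — every skill.
No 2 of the 8 candidates cover everything (all 28 pairs fall short), so 3 is minimum.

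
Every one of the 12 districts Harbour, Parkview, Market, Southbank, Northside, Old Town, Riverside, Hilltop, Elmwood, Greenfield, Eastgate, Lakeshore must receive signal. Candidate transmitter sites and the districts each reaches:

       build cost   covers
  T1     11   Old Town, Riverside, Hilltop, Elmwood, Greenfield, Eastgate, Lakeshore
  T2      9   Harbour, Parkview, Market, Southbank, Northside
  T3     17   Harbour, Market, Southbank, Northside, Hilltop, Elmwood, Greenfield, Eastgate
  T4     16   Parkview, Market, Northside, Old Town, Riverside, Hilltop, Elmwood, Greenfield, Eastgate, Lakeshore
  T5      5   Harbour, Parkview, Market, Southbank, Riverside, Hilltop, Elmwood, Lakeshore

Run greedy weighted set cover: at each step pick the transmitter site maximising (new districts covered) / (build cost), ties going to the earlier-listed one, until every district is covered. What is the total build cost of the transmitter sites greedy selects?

Pick 1: T5 adds 8 new (Harbour, Parkview, Market, Southbank, Riverside, Hilltop, Elmwood, Lakeshore) at build cost 5 (ratio 8/5).
Pick 2: T1 adds 3 new (Old Town, Greenfield, Eastgate) at build cost 11 (ratio 3/11).
Pick 3: T2 adds 1 new (Northside) at build cost 9 (ratio 1/9).
Greedy total build cost: 5 + 11 + 9 = 25. (The true optimum is 20, so greedy overshoots here.)

25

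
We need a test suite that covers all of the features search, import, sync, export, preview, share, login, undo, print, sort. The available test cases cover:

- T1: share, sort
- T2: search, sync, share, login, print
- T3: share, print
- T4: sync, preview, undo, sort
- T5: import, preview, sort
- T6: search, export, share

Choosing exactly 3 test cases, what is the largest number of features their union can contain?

Choosing T2, T4, T5 covers {search, import, sync, preview, share, login, undo, print, sort} — 9 features.
No choice of 3 test cases does better; here export is left uncovered.

9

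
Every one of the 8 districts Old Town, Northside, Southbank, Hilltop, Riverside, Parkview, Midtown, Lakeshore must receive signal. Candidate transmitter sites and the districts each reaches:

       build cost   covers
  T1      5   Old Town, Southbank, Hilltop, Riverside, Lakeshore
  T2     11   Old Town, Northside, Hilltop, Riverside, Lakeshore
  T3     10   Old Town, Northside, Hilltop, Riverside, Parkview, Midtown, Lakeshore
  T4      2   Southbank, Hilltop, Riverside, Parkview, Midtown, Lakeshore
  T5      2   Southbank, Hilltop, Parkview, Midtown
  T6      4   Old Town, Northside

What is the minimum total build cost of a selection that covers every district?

6

T4, T6 cover every district at build cost 2 + 4 = 6.
Any cover uses at least 2 transmitter sites; among all covering selections none totals below 6.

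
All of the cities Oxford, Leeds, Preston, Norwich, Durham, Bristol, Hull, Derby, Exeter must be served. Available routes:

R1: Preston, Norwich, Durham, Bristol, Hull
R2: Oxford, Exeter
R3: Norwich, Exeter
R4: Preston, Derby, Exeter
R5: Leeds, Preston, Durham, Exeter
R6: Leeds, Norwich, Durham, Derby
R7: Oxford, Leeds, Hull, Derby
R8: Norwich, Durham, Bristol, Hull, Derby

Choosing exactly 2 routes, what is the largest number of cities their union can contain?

Choosing R1, R7 covers {Oxford, Leeds, Preston, Norwich, Durham, Bristol, Hull, Derby} — 8 cities.
No choice of 2 routes does better; here Exeter is left uncovered.

8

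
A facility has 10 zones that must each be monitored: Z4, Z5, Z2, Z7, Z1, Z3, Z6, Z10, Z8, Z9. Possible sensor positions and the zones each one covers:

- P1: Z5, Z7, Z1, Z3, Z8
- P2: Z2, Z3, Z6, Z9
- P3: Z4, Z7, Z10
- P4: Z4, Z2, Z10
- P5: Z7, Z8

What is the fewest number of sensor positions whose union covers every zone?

P1, P2, P3 together cover {Z4, Z5, Z2, Z7, Z1, Z3, Z6, Z10, Z8, Z9} — every zone.
No 2 of the 5 sensor positions cover everything (all 10 pairs fall short), so 3 is minimum.

3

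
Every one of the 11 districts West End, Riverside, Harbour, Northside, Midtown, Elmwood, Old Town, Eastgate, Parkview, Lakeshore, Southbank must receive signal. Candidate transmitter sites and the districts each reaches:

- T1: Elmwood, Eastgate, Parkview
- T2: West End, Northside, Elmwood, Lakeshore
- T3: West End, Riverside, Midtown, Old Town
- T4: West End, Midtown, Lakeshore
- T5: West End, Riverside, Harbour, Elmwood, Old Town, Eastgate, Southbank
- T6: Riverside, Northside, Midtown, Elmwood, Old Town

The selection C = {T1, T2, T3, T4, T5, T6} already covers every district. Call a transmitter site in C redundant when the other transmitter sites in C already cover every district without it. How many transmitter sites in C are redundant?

4

Drop T1: Parkview uncovered — not redundant.
Drop T2: the rest still cover every district — redundant.
Drop T3: the rest still cover every district — redundant.
Drop T4: the rest still cover every district — redundant.
Drop T5: Harbour, Southbank uncovered — not redundant.
Drop T6: the rest still cover every district — redundant.
4 redundant: T2, T3, T4, T6.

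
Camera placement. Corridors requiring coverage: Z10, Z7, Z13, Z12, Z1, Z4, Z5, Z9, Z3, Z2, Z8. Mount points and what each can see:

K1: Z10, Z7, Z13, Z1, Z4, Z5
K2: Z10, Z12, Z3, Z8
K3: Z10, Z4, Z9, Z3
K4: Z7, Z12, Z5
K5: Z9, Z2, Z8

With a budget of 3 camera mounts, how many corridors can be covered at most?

Choosing K1, K2, K5 covers {Z10, Z7, Z13, Z12, Z1, Z4, Z5, Z9, Z3, Z2, Z8} — 11 corridors.
That is all 11 corridors.

11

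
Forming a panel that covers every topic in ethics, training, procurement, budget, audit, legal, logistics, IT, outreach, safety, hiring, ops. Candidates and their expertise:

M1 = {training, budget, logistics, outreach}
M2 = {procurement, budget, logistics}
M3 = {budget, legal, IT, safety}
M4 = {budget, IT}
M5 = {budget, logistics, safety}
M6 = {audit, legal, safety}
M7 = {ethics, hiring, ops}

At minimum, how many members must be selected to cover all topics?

M1, M2, M3, M6, M7 together cover {ethics, training, procurement, budget, audit, legal, logistics, IT, outreach, safety, hiring, ops} — every topic.
No 4 of the 7 members cover everything (all 35 size-4 selections fall short), so 5 is minimum.

5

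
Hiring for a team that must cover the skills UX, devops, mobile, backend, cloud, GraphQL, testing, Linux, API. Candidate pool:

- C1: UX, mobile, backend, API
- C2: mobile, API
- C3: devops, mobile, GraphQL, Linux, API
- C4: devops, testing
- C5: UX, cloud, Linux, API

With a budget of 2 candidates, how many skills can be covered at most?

Choosing C1, C3 covers {UX, devops, mobile, backend, GraphQL, Linux, API} — 7 skills.
No choice of 2 candidates does better; here cloud, testing are left uncovered.

7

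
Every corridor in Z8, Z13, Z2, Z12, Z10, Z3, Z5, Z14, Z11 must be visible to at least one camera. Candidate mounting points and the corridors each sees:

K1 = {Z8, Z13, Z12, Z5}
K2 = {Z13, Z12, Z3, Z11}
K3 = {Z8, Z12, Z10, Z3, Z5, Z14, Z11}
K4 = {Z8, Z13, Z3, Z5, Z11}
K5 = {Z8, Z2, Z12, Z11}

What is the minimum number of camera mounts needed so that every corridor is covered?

K1, K3, K5 together cover {Z8, Z13, Z2, Z12, Z10, Z3, Z5, Z14, Z11} — every corridor.
No 2 of the 5 camera mounts cover everything (all 10 pairs fall short), so 3 is minimum.

3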